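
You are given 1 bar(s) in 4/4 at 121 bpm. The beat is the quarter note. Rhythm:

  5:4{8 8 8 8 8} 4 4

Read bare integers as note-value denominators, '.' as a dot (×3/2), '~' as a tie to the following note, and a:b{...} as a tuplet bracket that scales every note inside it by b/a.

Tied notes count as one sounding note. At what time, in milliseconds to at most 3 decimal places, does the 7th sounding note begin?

1. 0.0ms @ 0 + 198.347ms (2/5)
2. 198.347ms @ 2/5 + 198.347ms (2/5)
3. 396.694ms @ 4/5 + 198.347ms (2/5)
4. 595.041ms @ 6/5 + 198.347ms (2/5)
5. 793.388ms @ 8/5 + 198.347ms (2/5)
6. 991.736ms @ 2 + 495.868ms (1)
7. 1487.603ms @ 3 + 495.868ms (1)

note 7 onset = 3b = 1487.603ms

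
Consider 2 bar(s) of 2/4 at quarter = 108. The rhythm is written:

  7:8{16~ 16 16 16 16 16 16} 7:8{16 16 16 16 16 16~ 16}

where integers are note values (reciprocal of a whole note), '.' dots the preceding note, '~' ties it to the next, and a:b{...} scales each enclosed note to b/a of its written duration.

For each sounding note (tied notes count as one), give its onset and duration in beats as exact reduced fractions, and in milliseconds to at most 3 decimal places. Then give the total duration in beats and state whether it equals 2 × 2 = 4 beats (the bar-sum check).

1) 0.0ms=0b +317.46ms=4/7b
2) 317.46ms=4/7b +158.73ms=2/7b
3) 476.19ms=6/7b +158.73ms=2/7b
4) 634.921ms=8/7b +158.73ms=2/7b
5) 793.651ms=10/7b +158.73ms=2/7b
6) 952.381ms=12/7b +158.73ms=2/7b
7) 1111.111ms=2b +158.73ms=2/7b
8) 1269.841ms=16/7b +158.73ms=2/7b
9) 1428.571ms=18/7b +158.73ms=2/7b
10) 1587.302ms=20/7b +158.73ms=2/7b
11) 1746.032ms=22/7b +158.73ms=2/7b
12) 1904.762ms=24/7b +317.46ms=4/7b
Σ=4b of 4 (108bpm 2/4) — PASS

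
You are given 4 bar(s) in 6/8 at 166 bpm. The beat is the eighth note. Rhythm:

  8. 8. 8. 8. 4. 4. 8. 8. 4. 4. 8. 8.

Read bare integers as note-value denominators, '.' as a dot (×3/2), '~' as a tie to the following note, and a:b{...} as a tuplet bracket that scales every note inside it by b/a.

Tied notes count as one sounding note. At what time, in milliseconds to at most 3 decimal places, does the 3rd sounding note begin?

1. 0.0ms @ 0 + 542.169ms (3/2)
2. 542.169ms @ 3/2 + 542.169ms (3/2)
3. 1084.337ms @ 3 + 542.169ms (3/2)
4. 1626.506ms @ 9/2 + 542.169ms (3/2)
5. 2168.675ms @ 6 + 1084.337ms (3)
6. 3253.012ms @ 9 + 1084.337ms (3)
7. 4337.349ms @ 12 + 542.169ms (3/2)
8. 4879.518ms @ 27/2 + 542.169ms (3/2)
9. 5421.687ms @ 15 + 1084.337ms (3)
10. 6506.024ms @ 18 + 1084.337ms (3)
11. 7590.361ms @ 21 + 542.169ms (3/2)
12. 8132.53ms @ 45/2 + 542.169ms (3/2)

note 3 onset = 3b = 1084.337ms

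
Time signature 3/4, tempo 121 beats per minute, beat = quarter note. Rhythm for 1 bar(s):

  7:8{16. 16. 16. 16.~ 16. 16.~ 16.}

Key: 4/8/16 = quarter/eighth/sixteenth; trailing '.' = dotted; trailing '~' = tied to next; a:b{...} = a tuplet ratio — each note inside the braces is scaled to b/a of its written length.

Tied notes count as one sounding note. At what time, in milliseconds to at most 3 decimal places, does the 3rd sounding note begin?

note 3 onset = 6/7b = 425.03ms

1. 0.0ms @ 0 + 212.515ms (3/7)
2. 212.515ms @ 3/7 + 212.515ms (3/7)
3. 425.03ms @ 6/7 + 212.515ms (3/7)
4. 637.544ms @ 9/7 + 425.03ms (6/7)
5. 1062.574ms @ 15/7 + 425.03ms (6/7)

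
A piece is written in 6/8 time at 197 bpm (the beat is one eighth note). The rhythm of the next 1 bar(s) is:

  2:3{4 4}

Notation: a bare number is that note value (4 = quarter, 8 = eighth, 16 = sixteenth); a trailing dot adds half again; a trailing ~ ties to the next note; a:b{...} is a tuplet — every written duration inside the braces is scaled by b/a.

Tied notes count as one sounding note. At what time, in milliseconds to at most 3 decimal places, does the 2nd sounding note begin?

1. 0.0ms @ 0 + 913.706ms (3)
2. 913.706ms @ 3 + 913.706ms (3)

note 2 onset = 3b = 913.706ms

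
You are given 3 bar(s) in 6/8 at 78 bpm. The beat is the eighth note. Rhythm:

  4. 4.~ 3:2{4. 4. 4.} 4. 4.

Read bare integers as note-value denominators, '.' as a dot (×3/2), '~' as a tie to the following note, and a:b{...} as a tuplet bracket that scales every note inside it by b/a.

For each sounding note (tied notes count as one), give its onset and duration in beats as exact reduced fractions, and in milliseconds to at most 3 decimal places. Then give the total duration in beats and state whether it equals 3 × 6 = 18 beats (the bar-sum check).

1) 0.0ms=0b +2307.692ms=3b
2) 2307.692ms=3b +3846.154ms=5b
3) 6153.846ms=8b +1538.462ms=2b
4) 7692.308ms=10b +1538.462ms=2b
5) 9230.769ms=12b +2307.692ms=3b
6) 11538.462ms=15b +2307.692ms=3b
Σ=18b of 18 (78bpm 6/8) — PASS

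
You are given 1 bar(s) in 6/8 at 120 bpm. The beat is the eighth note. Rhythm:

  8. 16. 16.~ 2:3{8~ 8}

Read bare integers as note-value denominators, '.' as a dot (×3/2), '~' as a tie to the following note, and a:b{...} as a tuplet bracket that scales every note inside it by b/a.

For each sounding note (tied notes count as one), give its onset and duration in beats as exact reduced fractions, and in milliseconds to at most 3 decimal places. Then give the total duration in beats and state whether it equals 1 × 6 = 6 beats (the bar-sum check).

1) 0.0ms=0b +750.0ms=3/2b
2) 750.0ms=3/2b +375.0ms=3/4b
3) 1125.0ms=9/4b +1875.0ms=15/4b
Σ=6b of 6 (120bpm 6/8) — PASS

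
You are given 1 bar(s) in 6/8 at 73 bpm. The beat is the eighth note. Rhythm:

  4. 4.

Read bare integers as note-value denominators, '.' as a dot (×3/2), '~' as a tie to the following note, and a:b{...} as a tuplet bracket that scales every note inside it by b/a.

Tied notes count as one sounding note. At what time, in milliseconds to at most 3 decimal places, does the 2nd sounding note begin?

note 2 onset = 3b = 2465.753ms

1. 0.0ms @ 0 + 2465.753ms (3)
2. 2465.753ms @ 3 + 2465.753ms (3)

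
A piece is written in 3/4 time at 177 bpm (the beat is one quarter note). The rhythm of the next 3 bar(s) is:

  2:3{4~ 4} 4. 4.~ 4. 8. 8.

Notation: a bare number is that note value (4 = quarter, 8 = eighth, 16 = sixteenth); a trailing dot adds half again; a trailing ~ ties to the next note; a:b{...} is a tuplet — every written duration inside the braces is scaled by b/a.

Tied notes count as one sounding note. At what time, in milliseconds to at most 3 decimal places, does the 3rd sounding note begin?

1. 0.0ms @ 0 + 1016.949ms (3)
2. 1016.949ms @ 3 + 508.475ms (3/2)
3. 1525.424ms @ 9/2 + 1016.949ms (3)
4. 2542.373ms @ 15/2 + 254.237ms (3/4)
5. 2796.61ms @ 33/4 + 254.237ms (3/4)

note 3 onset = 9/2b = 1525.424ms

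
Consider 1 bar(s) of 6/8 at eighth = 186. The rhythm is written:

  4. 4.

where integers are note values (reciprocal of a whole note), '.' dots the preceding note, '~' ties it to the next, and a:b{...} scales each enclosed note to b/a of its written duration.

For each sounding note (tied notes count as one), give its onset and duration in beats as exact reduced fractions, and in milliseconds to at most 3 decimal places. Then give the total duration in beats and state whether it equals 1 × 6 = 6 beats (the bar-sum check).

1) 0.0ms=0b +967.742ms=3b
2) 967.742ms=3b +967.742ms=3b
Σ=6b of 6 (186bpm 6/8) — PASS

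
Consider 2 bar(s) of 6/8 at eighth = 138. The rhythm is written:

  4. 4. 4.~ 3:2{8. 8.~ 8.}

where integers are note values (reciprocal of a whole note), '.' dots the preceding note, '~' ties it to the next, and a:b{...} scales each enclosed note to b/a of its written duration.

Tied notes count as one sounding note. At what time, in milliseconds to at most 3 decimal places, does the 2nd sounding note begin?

1. 0.0ms @ 0 + 1304.348ms (3)
2. 1304.348ms @ 3 + 1304.348ms (3)
3. 2608.696ms @ 6 + 1739.13ms (4)
4. 4347.826ms @ 10 + 869.565ms (2)

note 2 onset = 3b = 1304.348ms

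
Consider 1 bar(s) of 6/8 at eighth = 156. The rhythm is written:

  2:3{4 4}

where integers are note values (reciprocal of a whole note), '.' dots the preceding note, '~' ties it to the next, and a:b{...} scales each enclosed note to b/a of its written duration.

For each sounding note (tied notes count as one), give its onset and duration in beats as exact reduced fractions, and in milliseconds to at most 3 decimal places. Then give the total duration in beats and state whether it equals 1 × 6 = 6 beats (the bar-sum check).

1) 0.0ms=0b +1153.846ms=3b
2) 1153.846ms=3b +1153.846ms=3b
Σ=6b of 6 (156bpm 6/8) — PASS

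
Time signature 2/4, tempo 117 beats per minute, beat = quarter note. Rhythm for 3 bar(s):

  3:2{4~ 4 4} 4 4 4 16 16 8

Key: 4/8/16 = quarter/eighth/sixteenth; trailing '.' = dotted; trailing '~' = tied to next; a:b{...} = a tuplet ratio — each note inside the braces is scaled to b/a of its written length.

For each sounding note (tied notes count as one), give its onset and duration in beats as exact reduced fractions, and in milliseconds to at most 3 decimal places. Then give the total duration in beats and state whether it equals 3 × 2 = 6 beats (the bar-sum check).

1) 0.0ms=0b +683.761ms=4/3b
2) 683.761ms=4/3b +341.88ms=2/3b
3) 1025.641ms=2b +512.821ms=1b
4) 1538.462ms=3b +512.821ms=1b
5) 2051.282ms=4b +512.821ms=1b
6) 2564.103ms=5b +128.205ms=1/4b
7) 2692.308ms=21/4b +128.205ms=1/4b
8) 2820.513ms=11/2b +256.41ms=1/2b
Σ=6b of 6 (117bpm 2/4) — PASS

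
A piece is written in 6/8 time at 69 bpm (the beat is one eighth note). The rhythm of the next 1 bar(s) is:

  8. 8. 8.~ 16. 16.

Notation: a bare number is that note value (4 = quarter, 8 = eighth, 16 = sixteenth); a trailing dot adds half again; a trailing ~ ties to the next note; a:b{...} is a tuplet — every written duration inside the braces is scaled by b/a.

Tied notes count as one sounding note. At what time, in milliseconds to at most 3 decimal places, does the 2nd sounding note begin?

note 2 onset = 3/2b = 1304.348ms

1. 0.0ms @ 0 + 1304.348ms (3/2)
2. 1304.348ms @ 3/2 + 1304.348ms (3/2)
3. 2608.696ms @ 3 + 1956.522ms (9/4)
4. 4565.217ms @ 21/4 + 652.174ms (3/4)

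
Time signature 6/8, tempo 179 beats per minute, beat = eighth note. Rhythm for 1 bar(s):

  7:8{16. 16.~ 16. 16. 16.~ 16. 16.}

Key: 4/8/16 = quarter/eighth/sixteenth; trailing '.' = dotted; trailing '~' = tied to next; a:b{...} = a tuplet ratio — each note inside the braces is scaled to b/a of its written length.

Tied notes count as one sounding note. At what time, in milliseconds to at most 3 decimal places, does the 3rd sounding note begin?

1. 0.0ms @ 0 + 287.31ms (6/7)
2. 287.31ms @ 6/7 + 574.621ms (12/7)
3. 861.931ms @ 18/7 + 287.31ms (6/7)
4. 1149.242ms @ 24/7 + 574.621ms (12/7)
5. 1723.863ms @ 36/7 + 287.31ms (6/7)

note 3 onset = 18/7b = 861.931ms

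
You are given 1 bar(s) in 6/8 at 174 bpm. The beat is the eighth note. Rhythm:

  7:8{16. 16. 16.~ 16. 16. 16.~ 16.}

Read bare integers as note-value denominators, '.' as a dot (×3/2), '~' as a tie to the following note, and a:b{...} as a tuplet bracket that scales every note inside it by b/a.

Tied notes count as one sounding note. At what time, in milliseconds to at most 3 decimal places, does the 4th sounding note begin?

note 4 onset = 24/7b = 1182.266ms

1. 0.0ms @ 0 + 295.567ms (6/7)
2. 295.567ms @ 6/7 + 295.567ms (6/7)
3. 591.133ms @ 12/7 + 591.133ms (12/7)
4. 1182.266ms @ 24/7 + 295.567ms (6/7)
5. 1477.833ms @ 30/7 + 591.133ms (12/7)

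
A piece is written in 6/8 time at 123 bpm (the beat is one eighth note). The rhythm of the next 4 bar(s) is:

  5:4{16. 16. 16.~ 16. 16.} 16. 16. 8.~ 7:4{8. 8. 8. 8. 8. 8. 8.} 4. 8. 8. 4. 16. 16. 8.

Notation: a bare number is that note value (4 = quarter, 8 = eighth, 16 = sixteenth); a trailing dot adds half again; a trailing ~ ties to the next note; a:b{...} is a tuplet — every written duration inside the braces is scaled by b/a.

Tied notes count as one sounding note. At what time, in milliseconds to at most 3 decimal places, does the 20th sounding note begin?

1. 0.0ms @ 0 + 292.683ms (3/5)
2. 292.683ms @ 3/5 + 292.683ms (3/5)
3. 585.366ms @ 6/5 + 585.366ms (6/5)
4. 1170.732ms @ 12/5 + 292.683ms (3/5)
5. 1463.415ms @ 3 + 365.854ms (3/4)
6. 1829.268ms @ 15/4 + 365.854ms (3/4)
7. 2195.122ms @ 9/2 + 1149.826ms (33/14)
8. 3344.948ms @ 48/7 + 418.118ms (6/7)
9. 3763.066ms @ 54/7 + 418.118ms (6/7)
10. 4181.185ms @ 60/7 + 418.118ms (6/7)
11. 4599.303ms @ 66/7 + 418.118ms (6/7)
12. 5017.422ms @ 72/7 + 418.118ms (6/7)
13. 5435.54ms @ 78/7 + 418.118ms (6/7)
14. 5853.659ms @ 12 + 1463.415ms (3)
15. 7317.073ms @ 15 + 731.707ms (3/2)
16. 8048.78ms @ 33/2 + 731.707ms (3/2)
17. 8780.488ms @ 18 + 1463.415ms (3)
18. 10243.902ms @ 21 + 365.854ms (3/4)
19. 10609.756ms @ 87/4 + 365.854ms (3/4)
20. 10975.61ms @ 45/2 + 731.707ms (3/2)

note 20 onset = 45/2b = 10975.61ms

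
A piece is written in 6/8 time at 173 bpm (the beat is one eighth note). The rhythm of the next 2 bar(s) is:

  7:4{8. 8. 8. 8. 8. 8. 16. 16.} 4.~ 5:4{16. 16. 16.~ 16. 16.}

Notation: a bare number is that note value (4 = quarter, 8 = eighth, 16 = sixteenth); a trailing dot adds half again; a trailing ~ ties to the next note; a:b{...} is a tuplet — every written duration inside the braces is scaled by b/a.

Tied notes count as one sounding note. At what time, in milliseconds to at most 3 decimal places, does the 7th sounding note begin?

1. 0.0ms @ 0 + 297.275ms (6/7)
2. 297.275ms @ 6/7 + 297.275ms (6/7)
3. 594.55ms @ 12/7 + 297.275ms (6/7)
4. 891.825ms @ 18/7 + 297.275ms (6/7)
5. 1189.1ms @ 24/7 + 297.275ms (6/7)
6. 1486.375ms @ 30/7 + 297.275ms (6/7)
7. 1783.65ms @ 36/7 + 148.637ms (3/7)
8. 1932.287ms @ 39/7 + 148.637ms (3/7)
9. 2080.925ms @ 6 + 1248.555ms (18/5)
10. 3329.48ms @ 48/5 + 208.092ms (3/5)
11. 3537.572ms @ 51/5 + 416.185ms (6/5)
12. 3953.757ms @ 57/5 + 208.092ms (3/5)

note 7 onset = 36/7b = 1783.65ms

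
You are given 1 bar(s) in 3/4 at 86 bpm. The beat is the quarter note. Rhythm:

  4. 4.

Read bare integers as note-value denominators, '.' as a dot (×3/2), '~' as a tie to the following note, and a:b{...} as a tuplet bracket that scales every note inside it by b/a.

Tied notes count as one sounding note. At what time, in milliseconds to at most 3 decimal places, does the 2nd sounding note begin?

note 2 onset = 3/2b = 1046.512ms

1. 0.0ms @ 0 + 1046.512ms (3/2)
2. 1046.512ms @ 3/2 + 1046.512ms (3/2)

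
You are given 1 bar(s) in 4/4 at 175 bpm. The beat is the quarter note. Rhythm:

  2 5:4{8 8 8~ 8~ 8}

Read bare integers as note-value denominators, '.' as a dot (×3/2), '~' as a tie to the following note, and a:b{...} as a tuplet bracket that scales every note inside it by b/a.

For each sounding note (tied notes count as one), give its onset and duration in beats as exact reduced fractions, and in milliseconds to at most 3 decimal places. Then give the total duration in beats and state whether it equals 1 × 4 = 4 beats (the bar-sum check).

1) 0.0ms=0b +685.714ms=2b
2) 685.714ms=2b +137.143ms=2/5b
3) 822.857ms=12/5b +137.143ms=2/5b
4) 960.0ms=14/5b +411.429ms=6/5b
Σ=4b of 4 (175bpm 4/4) — PASS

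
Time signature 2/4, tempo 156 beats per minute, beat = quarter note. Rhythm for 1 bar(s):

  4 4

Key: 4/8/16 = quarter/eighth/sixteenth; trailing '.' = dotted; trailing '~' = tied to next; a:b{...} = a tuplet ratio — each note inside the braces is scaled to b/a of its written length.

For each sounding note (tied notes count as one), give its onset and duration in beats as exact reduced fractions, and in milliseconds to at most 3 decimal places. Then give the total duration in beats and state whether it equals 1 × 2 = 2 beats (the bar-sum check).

1) 0.0ms=0b +384.615ms=1b
2) 384.615ms=1b +384.615ms=1b
Σ=2b of 2 (156bpm 2/4) — PASS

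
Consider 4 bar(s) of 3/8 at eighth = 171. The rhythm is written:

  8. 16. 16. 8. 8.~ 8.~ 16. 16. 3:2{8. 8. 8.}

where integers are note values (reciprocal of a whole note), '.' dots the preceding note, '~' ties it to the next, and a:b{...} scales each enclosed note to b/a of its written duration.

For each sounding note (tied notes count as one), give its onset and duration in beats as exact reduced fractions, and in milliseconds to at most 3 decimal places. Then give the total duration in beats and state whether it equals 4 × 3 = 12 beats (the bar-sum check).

1) 0.0ms=0b +526.316ms=3/2b
2) 526.316ms=3/2b +263.158ms=3/4b
3) 789.474ms=9/4b +263.158ms=3/4b
4) 1052.632ms=3b +526.316ms=3/2b
5) 1578.947ms=9/2b +1315.789ms=15/4b
6) 2894.737ms=33/4b +263.158ms=3/4b
7) 3157.895ms=9b +350.877ms=1b
8) 3508.772ms=10b +350.877ms=1b
9) 3859.649ms=11b +350.877ms=1b
Σ=12b of 12 (171bpm 3/8) — PASS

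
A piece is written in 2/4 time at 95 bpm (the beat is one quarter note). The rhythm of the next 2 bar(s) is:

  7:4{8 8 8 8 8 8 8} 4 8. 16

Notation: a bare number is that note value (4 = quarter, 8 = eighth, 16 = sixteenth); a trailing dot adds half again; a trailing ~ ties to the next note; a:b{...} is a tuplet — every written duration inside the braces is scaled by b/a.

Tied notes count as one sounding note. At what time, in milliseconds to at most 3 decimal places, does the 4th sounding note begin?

1. 0.0ms @ 0 + 180.451ms (2/7)
2. 180.451ms @ 2/7 + 180.451ms (2/7)
3. 360.902ms @ 4/7 + 180.451ms (2/7)
4. 541.353ms @ 6/7 + 180.451ms (2/7)
5. 721.805ms @ 8/7 + 180.451ms (2/7)
6. 902.256ms @ 10/7 + 180.451ms (2/7)
7. 1082.707ms @ 12/7 + 180.451ms (2/7)
8. 1263.158ms @ 2 + 631.579ms (1)
9. 1894.737ms @ 3 + 473.684ms (3/4)
10. 2368.421ms @ 15/4 + 157.895ms (1/4)

note 4 onset = 6/7b = 541.353ms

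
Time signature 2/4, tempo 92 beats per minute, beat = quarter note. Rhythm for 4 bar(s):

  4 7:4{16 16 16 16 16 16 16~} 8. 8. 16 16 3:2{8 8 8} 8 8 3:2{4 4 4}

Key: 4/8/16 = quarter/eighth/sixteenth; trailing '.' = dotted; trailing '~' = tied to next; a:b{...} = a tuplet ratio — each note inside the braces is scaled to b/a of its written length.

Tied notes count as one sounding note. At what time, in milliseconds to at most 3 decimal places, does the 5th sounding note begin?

1. 0.0ms @ 0 + 652.174ms (1)
2. 652.174ms @ 1 + 93.168ms (1/7)
3. 745.342ms @ 8/7 + 93.168ms (1/7)
4. 838.509ms @ 9/7 + 93.168ms (1/7)
5. 931.677ms @ 10/7 + 93.168ms (1/7)
6. 1024.845ms @ 11/7 + 93.168ms (1/7)
7. 1118.012ms @ 12/7 + 93.168ms (1/7)
8. 1211.18ms @ 13/7 + 582.298ms (25/28)
9. 1793.478ms @ 11/4 + 489.13ms (3/4)
10. 2282.609ms @ 7/2 + 163.043ms (1/4)
11. 2445.652ms @ 15/4 + 163.043ms (1/4)
12. 2608.696ms @ 4 + 217.391ms (1/3)
13. 2826.087ms @ 13/3 + 217.391ms (1/3)
14. 3043.478ms @ 14/3 + 217.391ms (1/3)
15. 3260.87ms @ 5 + 326.087ms (1/2)
16. 3586.957ms @ 11/2 + 326.087ms (1/2)
17. 3913.043ms @ 6 + 434.783ms (2/3)
18. 4347.826ms @ 20/3 + 434.783ms (2/3)
19. 4782.609ms @ 22/3 + 434.783ms (2/3)

note 5 onset = 10/7b = 931.677ms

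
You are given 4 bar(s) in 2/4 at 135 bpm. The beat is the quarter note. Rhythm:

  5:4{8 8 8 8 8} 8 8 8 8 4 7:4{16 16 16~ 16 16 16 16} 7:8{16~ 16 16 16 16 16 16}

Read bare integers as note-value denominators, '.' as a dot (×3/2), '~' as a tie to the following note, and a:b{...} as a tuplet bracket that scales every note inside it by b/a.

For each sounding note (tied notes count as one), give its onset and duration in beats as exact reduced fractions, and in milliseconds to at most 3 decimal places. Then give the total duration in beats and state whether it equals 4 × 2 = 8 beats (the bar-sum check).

1) 0.0ms=0b +177.778ms=2/5b
2) 177.778ms=2/5b +177.778ms=2/5b
3) 355.556ms=4/5b +177.778ms=2/5b
4) 533.333ms=6/5b +177.778ms=2/5b
5) 711.111ms=8/5b +177.778ms=2/5b
6) 888.889ms=2b +222.222ms=1/2b
7) 1111.111ms=5/2b +222.222ms=1/2b
8) 1333.333ms=3b +222.222ms=1/2b
9) 1555.556ms=7/2b +222.222ms=1/2b
10) 1777.778ms=4b +444.444ms=1b
11) 2222.222ms=5b +63.492ms=1/7b
12) 2285.714ms=36/7b +63.492ms=1/7b
13) 2349.206ms=37/7b +126.984ms=2/7b
14) 2476.19ms=39/7b +63.492ms=1/7b
15) 2539.683ms=40/7b +63.492ms=1/7b
16) 2603.175ms=41/7b +63.492ms=1/7b
17) 2666.667ms=6b +253.968ms=4/7b
18) 2920.635ms=46/7b +126.984ms=2/7b
19) 3047.619ms=48/7b +126.984ms=2/7b
20) 3174.603ms=50/7b +126.984ms=2/7b
21) 3301.587ms=52/7b +126.984ms=2/7b
22) 3428.571ms=54/7b +126.984ms=2/7b
Σ=8b of 8 (135bpm 2/4) — PASS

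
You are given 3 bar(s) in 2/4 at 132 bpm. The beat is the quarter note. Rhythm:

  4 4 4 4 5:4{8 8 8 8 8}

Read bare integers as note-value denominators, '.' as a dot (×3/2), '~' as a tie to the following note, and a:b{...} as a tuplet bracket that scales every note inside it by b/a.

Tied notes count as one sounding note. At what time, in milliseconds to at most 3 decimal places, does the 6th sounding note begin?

note 6 onset = 22/5b = 2000.0ms

1. 0.0ms @ 0 + 454.545ms (1)
2. 454.545ms @ 1 + 454.545ms (1)
3. 909.091ms @ 2 + 454.545ms (1)
4. 1363.636ms @ 3 + 454.545ms (1)
5. 1818.182ms @ 4 + 181.818ms (2/5)
6. 2000.0ms @ 22/5 + 181.818ms (2/5)
7. 2181.818ms @ 24/5 + 181.818ms (2/5)
8. 2363.636ms @ 26/5 + 181.818ms (2/5)
9. 2545.455ms @ 28/5 + 181.818ms (2/5)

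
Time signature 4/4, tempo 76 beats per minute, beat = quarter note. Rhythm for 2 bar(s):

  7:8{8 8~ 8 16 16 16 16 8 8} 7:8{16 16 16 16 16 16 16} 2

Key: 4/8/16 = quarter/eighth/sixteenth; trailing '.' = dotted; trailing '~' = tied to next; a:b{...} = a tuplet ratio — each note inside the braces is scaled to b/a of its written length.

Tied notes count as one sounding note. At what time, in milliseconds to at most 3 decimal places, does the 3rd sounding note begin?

1. 0.0ms @ 0 + 451.128ms (4/7)
2. 451.128ms @ 4/7 + 902.256ms (8/7)
3. 1353.383ms @ 12/7 + 225.564ms (2/7)
4. 1578.947ms @ 2 + 225.564ms (2/7)
5. 1804.511ms @ 16/7 + 225.564ms (2/7)
6. 2030.075ms @ 18/7 + 225.564ms (2/7)
7. 2255.639ms @ 20/7 + 451.128ms (4/7)
8. 2706.767ms @ 24/7 + 451.128ms (4/7)
9. 3157.895ms @ 4 + 225.564ms (2/7)
10. 3383.459ms @ 30/7 + 225.564ms (2/7)
11. 3609.023ms @ 32/7 + 225.564ms (2/7)
12. 3834.586ms @ 34/7 + 225.564ms (2/7)
13. 4060.15ms @ 36/7 + 225.564ms (2/7)
14. 4285.714ms @ 38/7 + 225.564ms (2/7)
15. 4511.278ms @ 40/7 + 225.564ms (2/7)
16. 4736.842ms @ 6 + 1578.947ms (2)

note 3 onset = 12/7b = 1353.383ms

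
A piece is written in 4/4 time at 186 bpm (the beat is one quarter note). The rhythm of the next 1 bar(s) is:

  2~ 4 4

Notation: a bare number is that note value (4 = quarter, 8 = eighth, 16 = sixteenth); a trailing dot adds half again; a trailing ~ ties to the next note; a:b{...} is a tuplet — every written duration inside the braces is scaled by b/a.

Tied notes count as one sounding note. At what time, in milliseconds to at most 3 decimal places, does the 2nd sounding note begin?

note 2 onset = 3b = 967.742ms

1. 0.0ms @ 0 + 967.742ms (3)
2. 967.742ms @ 3 + 322.581ms (1)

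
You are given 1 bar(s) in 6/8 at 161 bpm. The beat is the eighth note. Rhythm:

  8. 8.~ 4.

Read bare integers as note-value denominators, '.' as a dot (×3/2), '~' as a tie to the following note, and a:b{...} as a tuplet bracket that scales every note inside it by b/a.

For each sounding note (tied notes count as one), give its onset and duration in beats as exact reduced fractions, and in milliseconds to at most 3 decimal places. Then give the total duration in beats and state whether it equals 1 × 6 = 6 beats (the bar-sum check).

1) 0.0ms=0b +559.006ms=3/2b
2) 559.006ms=3/2b +1677.019ms=9/2b
Σ=6b of 6 (161bpm 6/8) — PASS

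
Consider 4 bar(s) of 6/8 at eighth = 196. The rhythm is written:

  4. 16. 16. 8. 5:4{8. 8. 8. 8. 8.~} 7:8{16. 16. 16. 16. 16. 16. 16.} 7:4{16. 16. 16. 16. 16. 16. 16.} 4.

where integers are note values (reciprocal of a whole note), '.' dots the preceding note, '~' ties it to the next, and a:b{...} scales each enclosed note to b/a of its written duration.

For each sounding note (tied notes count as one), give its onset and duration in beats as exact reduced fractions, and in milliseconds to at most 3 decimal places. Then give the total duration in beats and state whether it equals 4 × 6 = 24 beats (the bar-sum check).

1) 0.0ms=0b +918.367ms=3b
2) 918.367ms=3b +229.592ms=3/4b
3) 1147.959ms=15/4b +229.592ms=3/4b
4) 1377.551ms=9/2b +459.184ms=3/2b
5) 1836.735ms=6b +367.347ms=6/5b
6) 2204.082ms=36/5b +367.347ms=6/5b
7) 2571.429ms=42/5b +367.347ms=6/5b
8) 2938.776ms=48/5b +367.347ms=6/5b
9) 3306.122ms=54/5b +629.738ms=72/35b
10) 3935.86ms=90/7b +262.391ms=6/7b
11) 4198.251ms=96/7b +262.391ms=6/7b
12) 4460.641ms=102/7b +262.391ms=6/7b
13) 4723.032ms=108/7b +262.391ms=6/7b
14) 4985.423ms=114/7b +262.391ms=6/7b
15) 5247.813ms=120/7b +262.391ms=6/7b
16) 5510.204ms=18b +131.195ms=3/7b
17) 5641.399ms=129/7b +131.195ms=3/7b
18) 5772.595ms=132/7b +131.195ms=3/7b
19) 5903.79ms=135/7b +131.195ms=3/7b
20) 6034.985ms=138/7b +131.195ms=3/7b
21) 6166.181ms=141/7b +131.195ms=3/7b
22) 6297.376ms=144/7b +131.195ms=3/7b
23) 6428.571ms=21b +918.367ms=3b
Σ=24b of 24 (196bpm 6/8) — PASS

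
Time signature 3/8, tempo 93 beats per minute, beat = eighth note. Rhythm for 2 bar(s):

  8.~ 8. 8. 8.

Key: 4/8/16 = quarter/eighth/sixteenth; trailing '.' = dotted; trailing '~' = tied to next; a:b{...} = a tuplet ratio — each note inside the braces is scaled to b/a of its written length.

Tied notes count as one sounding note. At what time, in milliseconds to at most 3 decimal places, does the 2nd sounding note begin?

note 2 onset = 3b = 1935.484ms

1. 0.0ms @ 0 + 1935.484ms (3)
2. 1935.484ms @ 3 + 967.742ms (3/2)
3. 2903.226ms @ 9/2 + 967.742ms (3/2)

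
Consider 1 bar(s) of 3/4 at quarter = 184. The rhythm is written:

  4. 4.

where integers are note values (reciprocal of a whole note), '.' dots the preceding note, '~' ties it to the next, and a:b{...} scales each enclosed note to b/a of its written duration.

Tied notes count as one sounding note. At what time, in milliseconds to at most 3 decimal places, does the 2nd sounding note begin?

note 2 onset = 3/2b = 489.13ms

1. 0.0ms @ 0 + 489.13ms (3/2)
2. 489.13ms @ 3/2 + 489.13ms (3/2)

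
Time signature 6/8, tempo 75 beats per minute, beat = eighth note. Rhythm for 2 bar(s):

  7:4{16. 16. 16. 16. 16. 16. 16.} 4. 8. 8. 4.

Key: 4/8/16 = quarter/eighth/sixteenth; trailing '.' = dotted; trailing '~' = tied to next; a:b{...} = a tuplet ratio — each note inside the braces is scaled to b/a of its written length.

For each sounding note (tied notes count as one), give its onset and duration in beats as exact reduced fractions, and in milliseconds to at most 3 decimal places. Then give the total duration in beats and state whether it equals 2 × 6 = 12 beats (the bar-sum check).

1) 0.0ms=0b +342.857ms=3/7b
2) 342.857ms=3/7b +342.857ms=3/7b
3) 685.714ms=6/7b +342.857ms=3/7b
4) 1028.571ms=9/7b +342.857ms=3/7b
5) 1371.429ms=12/7b +342.857ms=3/7b
6) 1714.286ms=15/7b +342.857ms=3/7b
7) 2057.143ms=18/7b +342.857ms=3/7b
8) 2400.0ms=3b +2400.0ms=3b
9) 4800.0ms=6b +1200.0ms=3/2b
10) 6000.0ms=15/2b +1200.0ms=3/2b
11) 7200.0ms=9b +2400.0ms=3b
Σ=12b of 12 (75bpm 6/8) — PASS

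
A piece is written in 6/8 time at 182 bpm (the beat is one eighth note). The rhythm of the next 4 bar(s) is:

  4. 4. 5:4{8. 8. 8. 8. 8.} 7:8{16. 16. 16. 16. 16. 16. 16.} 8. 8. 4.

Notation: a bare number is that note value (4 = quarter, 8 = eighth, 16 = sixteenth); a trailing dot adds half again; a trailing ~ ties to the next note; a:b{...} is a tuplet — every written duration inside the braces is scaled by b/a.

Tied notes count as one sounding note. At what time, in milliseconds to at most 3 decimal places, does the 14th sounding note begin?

1. 0.0ms @ 0 + 989.011ms (3)
2. 989.011ms @ 3 + 989.011ms (3)
3. 1978.022ms @ 6 + 395.604ms (6/5)
4. 2373.626ms @ 36/5 + 395.604ms (6/5)
5. 2769.231ms @ 42/5 + 395.604ms (6/5)
6. 3164.835ms @ 48/5 + 395.604ms (6/5)
7. 3560.44ms @ 54/5 + 395.604ms (6/5)
8. 3956.044ms @ 12 + 282.575ms (6/7)
9. 4238.619ms @ 90/7 + 282.575ms (6/7)
10. 4521.193ms @ 96/7 + 282.575ms (6/7)
11. 4803.768ms @ 102/7 + 282.575ms (6/7)
12. 5086.342ms @ 108/7 + 282.575ms (6/7)
13. 5368.917ms @ 114/7 + 282.575ms (6/7)
14. 5651.491ms @ 120/7 + 282.575ms (6/7)
15. 5934.066ms @ 18 + 494.505ms (3/2)
16. 6428.571ms @ 39/2 + 494.505ms (3/2)
17. 6923.077ms @ 21 + 989.011ms (3)

note 14 onset = 120/7b = 5651.491ms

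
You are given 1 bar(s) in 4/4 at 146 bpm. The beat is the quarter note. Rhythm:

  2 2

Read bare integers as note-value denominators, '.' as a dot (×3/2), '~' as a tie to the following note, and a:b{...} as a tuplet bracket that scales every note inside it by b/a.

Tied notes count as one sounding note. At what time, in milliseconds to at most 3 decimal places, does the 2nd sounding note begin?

note 2 onset = 2b = 821.918ms

1. 0.0ms @ 0 + 821.918ms (2)
2. 821.918ms @ 2 + 821.918ms (2)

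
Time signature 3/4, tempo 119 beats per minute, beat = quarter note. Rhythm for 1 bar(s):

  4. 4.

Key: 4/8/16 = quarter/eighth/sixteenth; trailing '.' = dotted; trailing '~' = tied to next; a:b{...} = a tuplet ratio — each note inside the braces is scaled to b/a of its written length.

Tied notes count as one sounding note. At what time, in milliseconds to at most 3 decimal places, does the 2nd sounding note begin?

note 2 onset = 3/2b = 756.303ms

1. 0.0ms @ 0 + 756.303ms (3/2)
2. 756.303ms @ 3/2 + 756.303ms (3/2)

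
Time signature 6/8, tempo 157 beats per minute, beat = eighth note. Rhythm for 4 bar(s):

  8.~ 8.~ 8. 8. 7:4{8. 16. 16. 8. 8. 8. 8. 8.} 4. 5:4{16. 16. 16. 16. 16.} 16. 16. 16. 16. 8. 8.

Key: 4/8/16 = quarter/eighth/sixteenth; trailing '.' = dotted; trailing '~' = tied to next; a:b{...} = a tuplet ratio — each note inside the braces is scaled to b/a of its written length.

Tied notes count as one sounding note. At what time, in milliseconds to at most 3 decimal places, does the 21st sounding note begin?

note 21 onset = 21b = 8025.478ms

1. 0.0ms @ 0 + 1719.745ms (9/2)
2. 1719.745ms @ 9/2 + 573.248ms (3/2)
3. 2292.994ms @ 6 + 327.571ms (6/7)
4. 2620.564ms @ 48/7 + 163.785ms (3/7)
5. 2784.349ms @ 51/7 + 163.785ms (3/7)
6. 2948.135ms @ 54/7 + 327.571ms (6/7)
7. 3275.705ms @ 60/7 + 327.571ms (6/7)
8. 3603.276ms @ 66/7 + 327.571ms (6/7)
9. 3930.846ms @ 72/7 + 327.571ms (6/7)
10. 4258.417ms @ 78/7 + 327.571ms (6/7)
11. 4585.987ms @ 12 + 1146.497ms (3)
12. 5732.484ms @ 15 + 229.299ms (3/5)
13. 5961.783ms @ 78/5 + 229.299ms (3/5)
14. 6191.083ms @ 81/5 + 229.299ms (3/5)
15. 6420.382ms @ 84/5 + 229.299ms (3/5)
16. 6649.682ms @ 87/5 + 229.299ms (3/5)
17. 6878.981ms @ 18 + 286.624ms (3/4)
18. 7165.605ms @ 75/4 + 286.624ms (3/4)
19. 7452.229ms @ 39/2 + 286.624ms (3/4)
20. 7738.854ms @ 81/4 + 286.624ms (3/4)
21. 8025.478ms @ 21 + 573.248ms (3/2)
22. 8598.726ms @ 45/2 + 573.248ms (3/2)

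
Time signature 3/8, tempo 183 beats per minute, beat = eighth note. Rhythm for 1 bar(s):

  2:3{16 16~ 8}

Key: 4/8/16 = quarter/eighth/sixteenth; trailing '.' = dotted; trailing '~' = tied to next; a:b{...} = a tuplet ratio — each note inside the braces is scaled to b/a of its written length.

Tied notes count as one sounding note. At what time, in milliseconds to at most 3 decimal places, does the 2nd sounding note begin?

1. 0.0ms @ 0 + 245.902ms (3/4)
2. 245.902ms @ 3/4 + 737.705ms (9/4)

note 2 onset = 3/4b = 245.902ms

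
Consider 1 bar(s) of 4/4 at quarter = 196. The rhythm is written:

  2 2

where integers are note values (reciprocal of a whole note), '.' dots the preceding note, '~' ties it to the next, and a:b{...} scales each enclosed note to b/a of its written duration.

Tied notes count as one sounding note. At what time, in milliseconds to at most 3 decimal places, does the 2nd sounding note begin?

1. 0.0ms @ 0 + 612.245ms (2)
2. 612.245ms @ 2 + 612.245ms (2)

note 2 onset = 2b = 612.245ms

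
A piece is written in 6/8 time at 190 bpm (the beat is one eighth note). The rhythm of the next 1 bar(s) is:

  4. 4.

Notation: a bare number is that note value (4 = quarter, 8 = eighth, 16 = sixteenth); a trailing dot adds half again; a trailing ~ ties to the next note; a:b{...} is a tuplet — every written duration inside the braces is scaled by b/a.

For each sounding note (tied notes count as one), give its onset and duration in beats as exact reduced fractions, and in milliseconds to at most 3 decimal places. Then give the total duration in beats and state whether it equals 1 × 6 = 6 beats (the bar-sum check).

1) 0.0ms=0b +947.368ms=3b
2) 947.368ms=3b +947.368ms=3b
Σ=6b of 6 (190bpm 6/8) — PASS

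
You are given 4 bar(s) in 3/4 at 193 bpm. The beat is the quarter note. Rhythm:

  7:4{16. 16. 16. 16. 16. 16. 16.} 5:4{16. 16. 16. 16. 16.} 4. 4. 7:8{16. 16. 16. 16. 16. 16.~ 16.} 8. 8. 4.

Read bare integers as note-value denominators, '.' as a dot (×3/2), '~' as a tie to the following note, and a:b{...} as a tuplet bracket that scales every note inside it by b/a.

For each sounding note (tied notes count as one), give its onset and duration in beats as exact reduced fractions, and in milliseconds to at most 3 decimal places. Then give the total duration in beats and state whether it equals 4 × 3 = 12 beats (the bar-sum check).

1) 0.0ms=0b +66.617ms=3/14b
2) 66.617ms=3/14b +66.617ms=3/14b
3) 133.235ms=3/7b +66.617ms=3/14b
4) 199.852ms=9/14b +66.617ms=3/14b
5) 266.469ms=6/7b +66.617ms=3/14b
6) 333.087ms=15/14b +66.617ms=3/14b
7) 399.704ms=9/7b +66.617ms=3/14b
8) 466.321ms=3/2b +93.264ms=3/10b
9) 559.585ms=9/5b +93.264ms=3/10b
10) 652.85ms=21/10b +93.264ms=3/10b
11) 746.114ms=12/5b +93.264ms=3/10b
12) 839.378ms=27/10b +93.264ms=3/10b
13) 932.642ms=3b +466.321ms=3/2b
14) 1398.964ms=9/2b +466.321ms=3/2b
15) 1865.285ms=6b +133.235ms=3/7b
16) 1998.52ms=45/7b +133.235ms=3/7b
17) 2131.754ms=48/7b +133.235ms=3/7b
18) 2264.989ms=51/7b +133.235ms=3/7b
19) 2398.224ms=54/7b +133.235ms=3/7b
20) 2531.458ms=57/7b +266.469ms=6/7b
21) 2797.927ms=9b +233.161ms=3/4b
22) 3031.088ms=39/4b +233.161ms=3/4b
23) 3264.249ms=21/2b +466.321ms=3/2b
Σ=12b of 12 (193bpm 3/4) — PASS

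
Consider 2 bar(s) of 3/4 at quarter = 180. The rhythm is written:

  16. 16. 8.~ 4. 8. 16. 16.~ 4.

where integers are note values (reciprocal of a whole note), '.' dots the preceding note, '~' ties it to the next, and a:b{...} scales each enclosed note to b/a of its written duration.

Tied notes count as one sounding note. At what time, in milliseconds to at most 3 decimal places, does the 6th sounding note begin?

note 6 onset = 33/8b = 1375.0ms

1. 0.0ms @ 0 + 125.0ms (3/8)
2. 125.0ms @ 3/8 + 125.0ms (3/8)
3. 250.0ms @ 3/4 + 750.0ms (9/4)
4. 1000.0ms @ 3 + 250.0ms (3/4)
5. 1250.0ms @ 15/4 + 125.0ms (3/8)
6. 1375.0ms @ 33/8 + 625.0ms (15/8)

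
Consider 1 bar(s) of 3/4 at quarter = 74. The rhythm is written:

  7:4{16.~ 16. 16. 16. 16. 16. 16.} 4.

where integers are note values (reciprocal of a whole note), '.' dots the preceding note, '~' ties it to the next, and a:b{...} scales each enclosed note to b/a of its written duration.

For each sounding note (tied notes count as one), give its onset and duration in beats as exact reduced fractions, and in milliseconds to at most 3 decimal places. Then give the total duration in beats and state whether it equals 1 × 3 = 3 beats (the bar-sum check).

1) 0.0ms=0b +347.49ms=3/7b
2) 347.49ms=3/7b +173.745ms=3/14b
3) 521.236ms=9/14b +173.745ms=3/14b
4) 694.981ms=6/7b +173.745ms=3/14b
5) 868.726ms=15/14b +173.745ms=3/14b
6) 1042.471ms=9/7b +173.745ms=3/14b
7) 1216.216ms=3/2b +1216.216ms=3/2b
Σ=3b of 3 (74bpm 3/4) — PASS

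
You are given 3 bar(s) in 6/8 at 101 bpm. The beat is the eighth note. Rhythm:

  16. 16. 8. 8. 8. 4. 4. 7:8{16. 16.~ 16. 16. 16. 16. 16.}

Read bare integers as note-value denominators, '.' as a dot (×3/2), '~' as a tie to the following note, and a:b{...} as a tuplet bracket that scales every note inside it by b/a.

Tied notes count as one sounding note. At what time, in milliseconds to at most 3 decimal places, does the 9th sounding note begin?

1. 0.0ms @ 0 + 445.545ms (3/4)
2. 445.545ms @ 3/4 + 445.545ms (3/4)
3. 891.089ms @ 3/2 + 891.089ms (3/2)
4. 1782.178ms @ 3 + 891.089ms (3/2)
5. 2673.267ms @ 9/2 + 891.089ms (3/2)
6. 3564.356ms @ 6 + 1782.178ms (3)
7. 5346.535ms @ 9 + 1782.178ms (3)
8. 7128.713ms @ 12 + 509.194ms (6/7)
9. 7637.907ms @ 90/7 + 1018.388ms (12/7)
10. 8656.294ms @ 102/7 + 509.194ms (6/7)
11. 9165.488ms @ 108/7 + 509.194ms (6/7)
12. 9674.682ms @ 114/7 + 509.194ms (6/7)
13. 10183.876ms @ 120/7 + 509.194ms (6/7)

note 9 onset = 90/7b = 7637.907ms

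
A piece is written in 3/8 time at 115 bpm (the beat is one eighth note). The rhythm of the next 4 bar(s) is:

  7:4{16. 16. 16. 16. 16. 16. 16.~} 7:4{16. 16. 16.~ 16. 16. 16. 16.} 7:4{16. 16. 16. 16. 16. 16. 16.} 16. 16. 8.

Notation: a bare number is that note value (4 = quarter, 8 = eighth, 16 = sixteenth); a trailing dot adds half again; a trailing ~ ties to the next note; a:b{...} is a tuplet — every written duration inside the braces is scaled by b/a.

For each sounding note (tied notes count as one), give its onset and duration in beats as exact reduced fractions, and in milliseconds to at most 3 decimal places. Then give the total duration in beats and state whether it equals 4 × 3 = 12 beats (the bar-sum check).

1) 0.0ms=0b +223.602ms=3/7b
2) 223.602ms=3/7b +223.602ms=3/7b
3) 447.205ms=6/7b +223.602ms=3/7b
4) 670.807ms=9/7b +223.602ms=3/7b
5) 894.41ms=12/7b +223.602ms=3/7b
6) 1118.012ms=15/7b +223.602ms=3/7b
7) 1341.615ms=18/7b +447.205ms=6/7b
8) 1788.82ms=24/7b +223.602ms=3/7b
9) 2012.422ms=27/7b +447.205ms=6/7b
10) 2459.627ms=33/7b +223.602ms=3/7b
11) 2683.23ms=36/7b +223.602ms=3/7b
12) 2906.832ms=39/7b +223.602ms=3/7b
13) 3130.435ms=6b +223.602ms=3/7b
14) 3354.037ms=45/7b +223.602ms=3/7b
15) 3577.64ms=48/7b +223.602ms=3/7b
16) 3801.242ms=51/7b +223.602ms=3/7b
17) 4024.845ms=54/7b +223.602ms=3/7b
18) 4248.447ms=57/7b +223.602ms=3/7b
19) 4472.05ms=60/7b +223.602ms=3/7b
20) 4695.652ms=9b +391.304ms=3/4b
21) 5086.957ms=39/4b +391.304ms=3/4b
22) 5478.261ms=21/2b +782.609ms=3/2b
Σ=12b of 12 (115bpm 3/8) — PASS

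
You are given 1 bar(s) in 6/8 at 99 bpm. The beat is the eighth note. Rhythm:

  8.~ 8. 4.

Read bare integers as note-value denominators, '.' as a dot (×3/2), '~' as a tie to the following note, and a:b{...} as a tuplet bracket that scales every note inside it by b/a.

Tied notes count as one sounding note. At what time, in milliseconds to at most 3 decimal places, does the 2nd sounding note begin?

note 2 onset = 3b = 1818.182ms

1. 0.0ms @ 0 + 1818.182ms (3)
2. 1818.182ms @ 3 + 1818.182ms (3)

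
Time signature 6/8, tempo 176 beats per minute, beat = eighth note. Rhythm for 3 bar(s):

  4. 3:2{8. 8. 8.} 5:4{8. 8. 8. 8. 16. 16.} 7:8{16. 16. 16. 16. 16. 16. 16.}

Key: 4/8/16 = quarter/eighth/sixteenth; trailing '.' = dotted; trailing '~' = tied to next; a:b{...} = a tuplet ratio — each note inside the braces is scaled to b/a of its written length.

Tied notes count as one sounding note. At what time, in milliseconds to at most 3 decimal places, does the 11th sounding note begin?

1. 0.0ms @ 0 + 1022.727ms (3)
2. 1022.727ms @ 3 + 340.909ms (1)
3. 1363.636ms @ 4 + 340.909ms (1)
4. 1704.545ms @ 5 + 340.909ms (1)
5. 2045.455ms @ 6 + 409.091ms (6/5)
6. 2454.545ms @ 36/5 + 409.091ms (6/5)
7. 2863.636ms @ 42/5 + 409.091ms (6/5)
8. 3272.727ms @ 48/5 + 409.091ms (6/5)
9. 3681.818ms @ 54/5 + 204.545ms (3/5)
10. 3886.364ms @ 57/5 + 204.545ms (3/5)
11. 4090.909ms @ 12 + 292.208ms (6/7)
12. 4383.117ms @ 90/7 + 292.208ms (6/7)
13. 4675.325ms @ 96/7 + 292.208ms (6/7)
14. 4967.532ms @ 102/7 + 292.208ms (6/7)
15. 5259.74ms @ 108/7 + 292.208ms (6/7)
16. 5551.948ms @ 114/7 + 292.208ms (6/7)
17. 5844.156ms @ 120/7 + 292.208ms (6/7)

note 11 onset = 12b = 4090.909ms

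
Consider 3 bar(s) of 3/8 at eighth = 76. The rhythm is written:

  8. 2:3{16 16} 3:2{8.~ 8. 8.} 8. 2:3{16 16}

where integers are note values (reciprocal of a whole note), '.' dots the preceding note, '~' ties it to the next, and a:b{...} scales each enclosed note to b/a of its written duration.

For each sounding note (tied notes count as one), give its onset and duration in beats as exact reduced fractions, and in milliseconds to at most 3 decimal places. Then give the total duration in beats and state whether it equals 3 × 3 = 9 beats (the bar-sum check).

1) 0.0ms=0b +1184.211ms=3/2b
2) 1184.211ms=3/2b +592.105ms=3/4b
3) 1776.316ms=9/4b +592.105ms=3/4b
4) 2368.421ms=3b +1578.947ms=2b
5) 3947.368ms=5b +789.474ms=1b
6) 4736.842ms=6b +1184.211ms=3/2b
7) 5921.053ms=15/2b +592.105ms=3/4b
8) 6513.158ms=33/4b +592.105ms=3/4b
Σ=9b of 9 (76bpm 3/8) — PASS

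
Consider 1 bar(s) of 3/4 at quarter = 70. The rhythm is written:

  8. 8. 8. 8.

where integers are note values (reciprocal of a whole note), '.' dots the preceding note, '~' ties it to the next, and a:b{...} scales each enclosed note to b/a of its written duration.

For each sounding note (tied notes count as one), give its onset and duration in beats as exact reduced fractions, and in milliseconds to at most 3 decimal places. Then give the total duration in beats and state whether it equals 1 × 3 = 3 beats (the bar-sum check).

1) 0.0ms=0b +642.857ms=3/4b
2) 642.857ms=3/4b +642.857ms=3/4b
3) 1285.714ms=3/2b +642.857ms=3/4b
4) 1928.571ms=9/4b +642.857ms=3/4b
Σ=3b of 3 (70bpm 3/4) — PASS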